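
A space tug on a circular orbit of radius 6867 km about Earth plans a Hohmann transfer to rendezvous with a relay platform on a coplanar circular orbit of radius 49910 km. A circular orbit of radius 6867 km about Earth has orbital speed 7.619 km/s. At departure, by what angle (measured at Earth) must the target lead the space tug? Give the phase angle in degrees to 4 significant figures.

From the circular-orbit relation v² = μ/r at r = 6867 km: μ = v²r = (7.619)² × 6867 = 3.98624×10^5 km³/s².
Semi-major axis of the transfer orbit: a_t = (6867 + 49910)/2 = 28388.5 km.
The half-period of the transfer ellipse is t = π√(a_t³/μ) = 23800 s.
The target's mean motion on its circular orbit is ω₂ = √(μ/r₂³) = 5.6624×10^-5 rad/s.
Angle swept by the target during transfer: ω₂·t = 1.3477 rad = 77.22°.
The space tug traverses 180° on the transfer ellipse, so the target must lead by 180° − 77.22° = 102.8°.

φ = 102.8°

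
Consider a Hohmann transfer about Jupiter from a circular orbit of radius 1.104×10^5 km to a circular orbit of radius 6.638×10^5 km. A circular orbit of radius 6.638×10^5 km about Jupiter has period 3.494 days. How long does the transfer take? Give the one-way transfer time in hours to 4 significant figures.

t = 18.67 hours

From Kepler's third law T² = 4π²r³/μ at r = 6.638×10^5 km, T = 3.494 days = 3.494 × 86400 s = 3.018816×10^5 s: μ = 4π²r³/T² = 1.26706×10^8 km³/s².
The Hohmann ellipse has a_t = (r₁ + r₂)/2 = 3.871×10^5 km.
Half the transfer-orbit period gives t = π√(a_t³/μ) = 67220 s.
Converting: 67220 s ÷ 3600 s/hour = 18.67 hours.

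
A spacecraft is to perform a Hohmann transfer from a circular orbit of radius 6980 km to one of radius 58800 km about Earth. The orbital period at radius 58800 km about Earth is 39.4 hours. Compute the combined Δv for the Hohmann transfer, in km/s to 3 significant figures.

Δv = 3.95 km/s

From Kepler's third law T² = 4π²r³/μ at r = 58800 km, T = 39.4 hours = 39.4 × 3600 s = 1.4184×10^5 s: μ = 4π²r³/T² = 3.98928×10^5 km³/s².
Transfer-ellipse semi-major axis a_t = (r₁ + r₂)/2 = (6980 + 58800)/2 = 32890 km.
Circular speed at r₁: v₁ = √(μ/r₁) = √(3.98928×10^5/6980) = 7.5600 km/s.
Transfer-orbit speed at r₁ (v² = μ(2/r − 1/a)): v_p = √[μ(2/r₁ − 1/a_t)] = 10.108 km/s.
First burn Δv₁ = |v_p − v₁| = 2.548 km/s.
Circular speed at r₂: v₂ = √(μ/r₂) = 2.605 km/s.
Transfer-orbit speed at r₂: v_a = √[μ(2/r₂ − 1/a_t)] = 1.200 km/s.
Second burn Δv₂ = |v₂ − v_a| = 1.405 km/s.
Total Δv = Δv₁ + Δv₂ = 3.953 km/s.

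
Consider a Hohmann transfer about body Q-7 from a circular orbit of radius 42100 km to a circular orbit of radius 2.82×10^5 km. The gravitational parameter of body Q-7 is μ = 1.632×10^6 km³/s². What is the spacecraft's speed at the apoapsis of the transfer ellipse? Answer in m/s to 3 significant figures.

v = 1230 m/s

Transfer-ellipse semi-major axis a_t = (r₁ + r₂)/2 = (42100 + 2.820×10^5)/2 = 1.6205×10^5 km.
At apoapsis, r = 2.820×10^5 km.
From the vis-viva equation, v = √[μ(2/r − 1/a_t)] = 1.226 km/s.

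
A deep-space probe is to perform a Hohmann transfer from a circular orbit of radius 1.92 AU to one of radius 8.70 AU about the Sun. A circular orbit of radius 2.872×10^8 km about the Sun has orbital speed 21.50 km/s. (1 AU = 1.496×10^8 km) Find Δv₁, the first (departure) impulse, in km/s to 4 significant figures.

Δv₁ = 6.020 km/s

From the circular-orbit relation v² = μ/r at r = 2.872×10^8 km: μ = v²r = (21.50)² × 2.872×10^8 = 1.32758×10^11 km³/s².
In km: r₁ = 1.92 × 1.496×10^8 = 2.87232×10^8 km; r₂ = 8.70 × 1.496×10^8 = 1.30152×10^9 km.
Semi-major axis of the transfer orbit: a_t = (2.87232×10^8 + 1.30152×10^9)/2 = 7.94376×10^8 km.
On the circular orbit at r = 2.87232×10^8 km, v_c = √(μ/r) = 21.50 km/s.
Vis-viva on the transfer ellipse at r = 2.87232×10^8 km gives v_t = √[μ(2/r − 1/a_t)] = 27.52 km/s.
Δv₁ = |v_t − v_c| = |27.52 − 21.50| = 6.020 km/s.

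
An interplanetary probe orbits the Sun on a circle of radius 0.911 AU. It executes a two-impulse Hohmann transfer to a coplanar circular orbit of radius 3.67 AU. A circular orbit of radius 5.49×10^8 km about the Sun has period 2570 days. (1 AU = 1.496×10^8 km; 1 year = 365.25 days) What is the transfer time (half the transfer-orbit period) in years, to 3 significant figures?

t = 1.73 years

From Kepler's third law T² = 4π²r³/μ at r = 5.49×10^8 km, T = 2570 days = 2570 × 86400 s = 2.22048×10^8 s: μ = 4π²r³/T² = 1.32490×10^11 km³/s².
In km: r₁ = 0.911 × 1.496×10^8 = 1.362856×10^8 km; r₂ = 3.67 × 1.496×10^8 = 5.49032×10^8 km.
Transfer-ellipse semi-major axis a_t = (r₁ + r₂)/2 = (1.362856×10^8 + 5.49032×10^8)/2 = 3.426588×10^8 km.
Half the transfer-orbit period gives t = π√(a_t³/μ) = 5.475×10^7 s.
Converting: 5.475×10^7 s ÷ 3.15576×10^7 s/year (365.25 × 86400) = 1.73 years.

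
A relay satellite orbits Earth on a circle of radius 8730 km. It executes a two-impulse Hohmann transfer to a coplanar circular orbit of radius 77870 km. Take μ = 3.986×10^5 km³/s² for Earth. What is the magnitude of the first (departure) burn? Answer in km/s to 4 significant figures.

Δv₁ = 2.304 km/s

Transfer-ellipse semi-major axis a_t = (r₁ + r₂)/2 = (8730 + 77870)/2 = 43300 km.
Circular speed at r = 8730 km: v_c = √(μ/r) = 6.75712 km/s.
Vis-viva on the transfer ellipse at r = 8730 km gives v_t = √[μ(2/r − 1/a_t)] = 9.06155 km/s.
Δv₁ = |v_t − v_c| = |9.06155 − 6.75712| = 2.304 km/s.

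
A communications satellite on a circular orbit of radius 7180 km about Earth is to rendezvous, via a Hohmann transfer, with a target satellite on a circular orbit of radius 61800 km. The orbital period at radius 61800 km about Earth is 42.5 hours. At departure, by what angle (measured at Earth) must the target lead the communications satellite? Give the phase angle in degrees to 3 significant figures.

φ = 105°

From Kepler's third law T² = 4π²r³/μ at r = 61800 km, T = 42.5 hours = 42.5 × 3600 s = 1.530×10^5 s: μ = 4π²r³/T² = 3.98054×10^5 km³/s².
Transfer-ellipse semi-major axis a_t = (r₁ + r₂)/2 = (7180 + 61800)/2 = 34490 km.
The half-period of the transfer ellipse is t = π√(a_t³/μ) = 31895 s.
Target angular speed ω₂ = √(μ/r₂³) = 4.1067×10^-5 rad/s.
Angle swept by the target during transfer: ω₂·t = 1.3098 rad = 75.05°.
Arrival is 180° from departure on the ellipse, so φ = 180° − 75.05° = 105°.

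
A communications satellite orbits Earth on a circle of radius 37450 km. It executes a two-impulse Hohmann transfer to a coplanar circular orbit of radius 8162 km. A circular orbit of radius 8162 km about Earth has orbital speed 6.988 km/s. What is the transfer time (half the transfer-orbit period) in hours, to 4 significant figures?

t = 4.761 hours

From the circular-orbit relation v² = μ/r at r = 8162 km: μ = v²r = (6.988)² × 8162 = 3.98568×10^5 km³/s².
The Hohmann ellipse has a_t = (r₁ + r₂)/2 = 22806 km.
Transfer time t = π√(a_t³/μ) = π√((22806)³ / 3.98568×10^5) = 17140 s.
Converting: 17140 s ÷ 3600 s/hour = 4.761 hours.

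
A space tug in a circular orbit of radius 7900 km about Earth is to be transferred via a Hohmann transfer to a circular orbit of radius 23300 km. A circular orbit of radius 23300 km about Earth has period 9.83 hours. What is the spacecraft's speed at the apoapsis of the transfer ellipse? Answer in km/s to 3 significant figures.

From Kepler's third law T² = 4π²r³/μ at r = 23300 km, T = 9.83 hours = 9.83 × 3600 s = 35388 s: μ = 4π²r³/T² = 3.98764×10^5 km³/s².
Semi-major axis of the transfer orbit: a_t = (7900 + 23300)/2 = 15600 km.
At apoapsis, r = 23300 km.
Applying v² = μ(2/r − 1/a_t): v = 2.944 km/s.

v = 2.94 km/s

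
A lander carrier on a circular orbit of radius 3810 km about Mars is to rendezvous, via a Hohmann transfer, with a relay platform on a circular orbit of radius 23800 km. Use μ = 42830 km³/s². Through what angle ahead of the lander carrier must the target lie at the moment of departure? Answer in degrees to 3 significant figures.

φ = 100°

The Hohmann ellipse has a_t = (r₁ + r₂)/2 = 13805 km.
Transfer time t = π√(a_t³/μ) = 24622 s.
Target angular speed ω₂ = √(μ/r₂³) = 5.6365×10^-5 rad/s.
Angle swept by the target during transfer: ω₂·t = 1.3878 rad = 79.52°.
The lander carrier traverses 180° on the transfer ellipse, so the target must lead by 180° − 79.52° = 100°.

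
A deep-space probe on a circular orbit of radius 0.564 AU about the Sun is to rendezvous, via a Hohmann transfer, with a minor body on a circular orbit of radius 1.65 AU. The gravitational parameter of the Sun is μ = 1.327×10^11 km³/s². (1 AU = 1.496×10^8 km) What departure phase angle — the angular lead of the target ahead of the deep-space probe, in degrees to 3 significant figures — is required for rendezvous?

φ = 81.1°

In km: r₁ = 0.564 × 1.496×10^8 = 8.43744×10^7 km; r₂ = 1.65 × 1.496×10^8 = 2.4684×10^8 km.
The Hohmann ellipse has a_t = (r₁ + r₂)/2 = 1.656072×10^8 km.
Transfer time t = π√(a_t³/μ) = 1.838×10^7 s.
The target's mean motion on its circular orbit is ω₂ = √(μ/r₂³) = 9.393×10^-8 rad/s.
Angle swept by the target during transfer: ω₂·t = 1.7264 rad = 98.92°.
Arrival is 180° from departure on the ellipse, so φ = 180° − 98.92° = 81.1°.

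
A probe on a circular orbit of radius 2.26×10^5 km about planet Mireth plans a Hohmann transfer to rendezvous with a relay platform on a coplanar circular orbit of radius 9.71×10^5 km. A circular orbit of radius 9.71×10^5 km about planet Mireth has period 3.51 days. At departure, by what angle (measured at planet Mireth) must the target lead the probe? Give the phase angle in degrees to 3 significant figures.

From Kepler's third law T² = 4π²r³/μ at r = 9.71×10^5 km, T = 3.51 days = 3.51 × 86400 s = 3.03264×10^5 s: μ = 4π²r³/T² = 3.92985×10^8 km³/s².
The Hohmann ellipse has a_t = (r₁ + r₂)/2 = 5.985×10^5 km.
Transfer time t = π√(a_t³/μ) = 73376.7 s.
The target's mean motion on its circular orbit is ω₂ = √(μ/r₂³) = 2.07185×10^-5 rad/s.
Angle swept by the target during transfer: ω₂·t = 1.52026 rad = 87.10°.
Arrival is 180° from departure on the ellipse, so φ = 180° − 87.10° = 92.9°.

φ = 92.9°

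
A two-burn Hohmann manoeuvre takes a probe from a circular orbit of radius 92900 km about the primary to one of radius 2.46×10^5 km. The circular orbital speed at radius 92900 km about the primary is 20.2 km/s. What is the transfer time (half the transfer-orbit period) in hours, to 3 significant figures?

t = 9.89 hours

From the circular-orbit relation v² = μ/r at r = 92900 km: μ = v²r = (20.2)² × 92900 = 3.79069×10^7 km³/s².
The Hohmann ellipse has a_t = (r₁ + r₂)/2 = 1.6945×10^5 km.
Half the transfer-orbit period gives t = π√(a_t³/μ) = 35590 s.
Converting: 35590 s ÷ 3600 s/hour = 9.89 hours.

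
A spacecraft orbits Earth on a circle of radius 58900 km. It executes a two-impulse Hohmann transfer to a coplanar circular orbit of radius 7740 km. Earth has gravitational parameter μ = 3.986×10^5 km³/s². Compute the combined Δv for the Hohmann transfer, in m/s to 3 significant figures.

Δv = 3710 m/s

Semi-major axis of the transfer orbit: a_t = (58900 + 7740)/2 = 33320 km.
At r₁ the circular-orbit speed is v₁ = √(μ/r₁) = 2.6014 km/s.
Transfer-orbit speed at r₁ (v² = μ(2/r − 1/a)): v_a = √[μ(2/r₁ − 1/a_t)] = 1.2538 km/s.
First burn Δv₁ = |v_a − v₁| = 1.348 km/s.
Circular speed at r₂: v₂ = √(μ/r₂) = 7.176 km/s.
Transfer-orbit speed at r₂: v_p = √[μ(2/r₂ − 1/a_t)] = 9.541 km/s.
Second burn Δv₂ = |v₂ − v_p| = 2.365 km/s.
Total Δv = Δv₁ + Δv₂ = 3.713 km/s.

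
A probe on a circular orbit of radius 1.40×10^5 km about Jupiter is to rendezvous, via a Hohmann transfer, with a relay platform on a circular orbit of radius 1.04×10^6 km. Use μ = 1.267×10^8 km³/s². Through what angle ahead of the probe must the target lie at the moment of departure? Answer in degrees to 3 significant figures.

φ = 103°

The Hohmann ellipse has a_t = (r₁ + r₂)/2 = 5.900×10^5 km.
The half-period of the transfer ellipse is t = π√(a_t³/μ) = 1.2649×10^5 s.
Target angular speed ω₂ = √(μ/r₂³) = 1.0613×10^-5 rad/s.
Angle swept by the target during transfer: ω₂·t = 1.3424 rad = 76.91°.
The probe traverses 180° on the transfer ellipse, so the target must lead by 180° − 76.91° = 103°.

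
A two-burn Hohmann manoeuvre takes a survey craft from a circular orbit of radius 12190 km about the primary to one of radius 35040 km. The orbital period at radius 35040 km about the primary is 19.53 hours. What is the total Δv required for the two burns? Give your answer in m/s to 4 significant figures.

From Kepler's third law T² = 4π²r³/μ at r = 35040 km, T = 19.53 hours = 19.53 × 3600 s = 70308 s: μ = 4π²r³/T² = 3.43592×10^5 km³/s².
Semi-major axis of the transfer orbit: a_t = (12190 + 35040)/2 = 23615 km.
Circular speed at r₁: v₁ = √(μ/r₁) = √(3.43592×10^5/12190) = 5.309 km/s.
On the transfer ellipse at r₁, vis-viva equation gives v_p = √[μ(2/r₁ − 1/a_t)] = 6.467 km/s.
First burn Δv₁ = |v_p − v₁| = 1.158 km/s.
At r₂, v₂ = √(μ/r₂) = 3.1314 km/s.
Transfer-orbit speed at r₂: v_a = √[μ(2/r₂ − 1/a_t)] = 2.2498 km/s.
Second burn Δv₂ = |v₂ − v_a| = 0.8816 km/s.
Total Δv = Δv₁ + Δv₂ = 2.040 km/s.

Δv = 2040 m/s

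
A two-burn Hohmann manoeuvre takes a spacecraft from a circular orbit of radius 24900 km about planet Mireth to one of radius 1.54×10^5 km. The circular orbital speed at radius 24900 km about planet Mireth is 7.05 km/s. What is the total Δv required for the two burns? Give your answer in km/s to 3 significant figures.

Δv = 3.54 km/s

From the circular-orbit relation v² = μ/r at r = 24900 km: μ = v²r = (7.05)² × 24900 = 1.23759×10^6 km³/s².
Transfer-ellipse semi-major axis a_t = (r₁ + r₂)/2 = (24900 + 1.540×10^5)/2 = 89450 km.
At r₁ the circular-orbit speed is v₁ = √(μ/r₁) = 7.0500 km/s.
Transfer-orbit speed at r₁ (v² = μ(2/r − 1/a)): v_p = √[μ(2/r₁ − 1/a_t)] = 9.2504 km/s.
First burn Δv₁ = |v_p − v₁| = 2.2004 km/s.
Circular speed at r₂: v₂ = √(μ/r₂) = 2.83484 km/s.
Transfer-orbit speed at r₂: v_a = √[μ(2/r₂ − 1/a_t)] = 1.49568 km/s.
Second burn Δv₂ = |v₂ − v_a| = 1.3392 km/s.
Δv = Δv₁ + Δv₂ = 2.2004 + 1.3392 = 3.540 km/s.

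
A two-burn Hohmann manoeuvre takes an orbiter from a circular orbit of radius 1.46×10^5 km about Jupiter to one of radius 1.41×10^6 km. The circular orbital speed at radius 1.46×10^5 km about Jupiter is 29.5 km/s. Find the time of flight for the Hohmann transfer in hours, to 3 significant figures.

t = 53.1 hours

From the circular-orbit relation v² = μ/r at r = 1.46×10^5 km: μ = v²r = (29.5)² × 1.46×10^5 = 1.27056×10^8 km³/s².
Transfer-ellipse semi-major axis a_t = (r₁ + r₂)/2 = (1.460×10^5 + 1.410×10^6)/2 = 7.780×10^5 km.
By Kepler's third law the transfer-orbit period is T = 2π√(a_t³/μ), so t = T/2 = 1.913×10^5 s.
Converting: 1.913×10^5 s ÷ 3600 s/hour = 53.1 hours.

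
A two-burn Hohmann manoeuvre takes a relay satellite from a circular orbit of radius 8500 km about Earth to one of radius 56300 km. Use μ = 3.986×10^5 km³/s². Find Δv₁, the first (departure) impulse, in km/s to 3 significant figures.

Semi-major axis of the transfer orbit: a_t = (8500 + 56300)/2 = 32400 km.
Circular speed at r = 8500 km: v_c = √(μ/r) = 6.848 km/s.
Vis-viva on the transfer ellipse at r = 8500 km gives v_t = √[μ(2/r − 1/a_t)] = 9.027 km/s.
Δv₁ = |v_t − v_c| = |9.027 − 6.848| = 2.179 km/s.

Δv₁ = 2.18 km/s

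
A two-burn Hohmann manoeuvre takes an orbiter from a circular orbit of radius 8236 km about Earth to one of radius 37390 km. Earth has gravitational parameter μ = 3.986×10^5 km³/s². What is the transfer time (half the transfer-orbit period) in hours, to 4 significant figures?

t = 4.763 hours

Semi-major axis of the transfer orbit: a_t = (8236 + 37390)/2 = 22813 km.
Transfer time t = π√(a_t³/μ) = π√((22813)³ / 3.986×10^5) = 17146 s.
Converting: 17146 s ÷ 3600 s/hour = 4.763 hours.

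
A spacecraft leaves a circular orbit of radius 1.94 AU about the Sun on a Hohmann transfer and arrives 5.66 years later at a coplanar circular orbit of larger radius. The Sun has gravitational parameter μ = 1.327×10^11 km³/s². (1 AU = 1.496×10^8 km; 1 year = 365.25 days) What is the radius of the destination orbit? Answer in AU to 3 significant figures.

In km: r₁ = 1.94 × 1.496×10^8 = 2.90224×10^8 km.
Transfer time t = 5.66 years × 365.25 × 86400 s = 1.78616016×10^8 s, and t = π√(a_t³/μ).
So a_t = (μ t²/π²)^(1/3) = (1.327×10^11 × (1.78616016×10^8)² / π²)^(1/3) = 7.5417×10^8 km.
Since a_t = (r₁ + r₂)/2, r₂ = 2a_t − r₁ = 2×7.5417×10^8 − 2.90224×10^8 = 1.218116×10^9 km.
In AU: r₂ = 1.218116×10^9 / 1.496×10^8 = 8.14 AU.

r₂ = 8.14 AU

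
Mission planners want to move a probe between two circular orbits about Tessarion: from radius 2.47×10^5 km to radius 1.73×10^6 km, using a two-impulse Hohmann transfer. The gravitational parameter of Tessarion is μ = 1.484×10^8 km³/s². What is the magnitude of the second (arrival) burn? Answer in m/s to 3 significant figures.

Δv₂ = 4630 m/s

Transfer-ellipse semi-major axis a_t = (r₁ + r₂)/2 = (2.470×10^5 + 1.730×10^6)/2 = 9.885×10^5 km.
Circular speed at r = 1.730×10^6 km: v_c = √(μ/r) = 9.262 km/s.
Vis-viva on the transfer ellipse at r = 1.730×10^6 km gives v_t = √[μ(2/r − 1/a_t)] = 4.630 km/s.
Δv₂ = |v_t − v_c| = |4.630 − 9.262| = 4.632 km/s.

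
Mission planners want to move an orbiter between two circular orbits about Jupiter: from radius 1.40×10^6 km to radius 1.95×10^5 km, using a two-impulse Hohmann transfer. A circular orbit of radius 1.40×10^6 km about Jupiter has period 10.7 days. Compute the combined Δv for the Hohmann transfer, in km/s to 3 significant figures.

Δv = 13.1 km/s

From Kepler's third law T² = 4π²r³/μ at r = 1.40×10^6 km, T = 10.7 days = 10.7 × 86400 s = 9.2448×10^5 s: μ = 4π²r³/T² = 1.26750×10^8 km³/s².
The Hohmann ellipse has a_t = (r₁ + r₂)/2 = 7.975×10^5 km.
At r₁ the circular-orbit speed is v₁ = √(μ/r₁) = 9.515 km/s.
Transfer-orbit speed at r₁ (vis-viva): v_a = √[μ(2/r₁ − 1/a_t)] = 4.705 km/s.
First burn Δv₁ = |v_a − v₁| = 4.8100 km/s.
Circular speed at r₂: v₂ = √(μ/r₂) = 25.4951 km/s.
Transfer-orbit speed at r₂: v_p = √[μ(2/r₂ − 1/a_t)] = 33.7797 km/s.
Second burn Δv₂ = |v₂ − v_p| = 8.2846 km/s.
Total Δv = Δv₁ + Δv₂ = 13.09 km/s.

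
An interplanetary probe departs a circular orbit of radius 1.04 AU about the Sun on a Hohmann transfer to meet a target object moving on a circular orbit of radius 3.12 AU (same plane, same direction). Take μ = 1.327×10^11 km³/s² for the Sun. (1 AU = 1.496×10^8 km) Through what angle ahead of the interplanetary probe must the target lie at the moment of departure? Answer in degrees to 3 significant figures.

φ = 82.0°

In km: r₁ = 1.04 × 1.496×10^8 = 1.55584×10^8 km; r₂ = 3.12 × 1.496×10^8 = 4.66752×10^8 km.
Transfer-ellipse semi-major axis a_t = (r₁ + r₂)/2 = (1.55584×10^8 + 4.66752×10^8)/2 = 3.11168×10^8 km.
The half-period of the transfer ellipse is t = π√(a_t³/μ) = 4.734×10^7 s.
The target's mean motion on its circular orbit is ω₂ = √(μ/r₂³) = 3.612×10^-8 rad/s.
Angle swept by the target during transfer: ω₂·t = 1.710 rad = 97.98°.
Arrival is 180° from departure on the ellipse, so φ = 180° − 97.98° = 82.0°.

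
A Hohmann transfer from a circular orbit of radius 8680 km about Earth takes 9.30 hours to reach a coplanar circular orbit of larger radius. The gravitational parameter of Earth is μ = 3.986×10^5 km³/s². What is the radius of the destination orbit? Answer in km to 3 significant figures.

r₂ = 62600 km

Transfer time t = 9.30 hours = 33480 s, and t = π√(a_t³/μ).
So a_t = (μ t²/π²)^(1/3) = (3.986×10^5 × (33480)² / π²)^(1/3) = 35640 km.
Since a_t = (r₁ + r₂)/2, r₂ = 2a_t − r₁ = 2×35640 − 8680 = 62600 km.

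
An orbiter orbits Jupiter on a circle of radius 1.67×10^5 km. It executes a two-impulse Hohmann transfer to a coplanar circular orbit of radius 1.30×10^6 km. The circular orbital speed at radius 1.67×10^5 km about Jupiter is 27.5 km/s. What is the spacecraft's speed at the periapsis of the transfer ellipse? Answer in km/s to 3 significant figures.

From the circular-orbit relation v² = μ/r at r = 1.67×10^5 km: μ = v²r = (27.5)² × 1.67×10^5 = 1.26294×10^8 km³/s².
The Hohmann ellipse has a_t = (r₁ + r₂)/2 = 7.335×10^5 km.
At periapsis, r = 1.670×10^5 km.
Applying v² = μ(2/r − 1/a_t): v = 36.61 km/s.

v = 36.6 km/s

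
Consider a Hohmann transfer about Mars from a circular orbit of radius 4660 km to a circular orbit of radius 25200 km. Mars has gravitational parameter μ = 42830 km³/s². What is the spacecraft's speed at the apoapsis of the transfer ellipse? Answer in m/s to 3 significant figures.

Semi-major axis of the transfer orbit: a_t = (4660 + 25200)/2 = 14930 km.
The apoapsis of the transfer ellipse is at r = 25200 km.
Applying v² = μ(2/r − 1/a_t): v = 0.7283 km/s.

v = 728 m/s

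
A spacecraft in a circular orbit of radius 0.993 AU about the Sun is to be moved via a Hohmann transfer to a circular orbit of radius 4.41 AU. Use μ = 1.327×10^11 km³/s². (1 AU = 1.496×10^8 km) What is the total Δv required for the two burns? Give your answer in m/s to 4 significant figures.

In km: r₁ = 0.993 × 1.496×10^8 = 1.485528×10^8 km; r₂ = 4.41 × 1.496×10^8 = 6.59736×10^8 km.
Transfer-ellipse semi-major axis a_t = (r₁ + r₂)/2 = (1.485528×10^8 + 6.59736×10^8)/2 = 4.041444×10^8 km.
Circular speed at r₁: v₁ = √(μ/r₁) = √(1.327×10^11/1.485528×10^8) = 29.888 km/s.
On the transfer ellipse at r₁, vis-viva gives v_p = √[μ(2/r₁ − 1/a_t)] = 38.187 km/s.
First burn Δv₁ = |v_p − v₁| = 8.299 km/s.
Circular speed at r₂: v₂ = √(μ/r₂) = 14.1824 km/s.
Transfer-orbit speed at r₂: v_a = √[μ(2/r₂ − 1/a_t)] = 8.59850 km/s.
Second burn Δv₂ = |v₂ − v_a| = 5.584 km/s.
Total Δv = Δv₁ + Δv₂ = 13.88 km/s.

Δv = 13880 m/s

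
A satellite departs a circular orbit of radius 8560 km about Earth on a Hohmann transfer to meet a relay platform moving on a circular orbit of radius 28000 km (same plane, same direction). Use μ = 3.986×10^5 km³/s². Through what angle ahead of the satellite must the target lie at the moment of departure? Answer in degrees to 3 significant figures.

Transfer-ellipse semi-major axis a_t = (r₁ + r₂)/2 = (8560 + 28000)/2 = 18280 km.
The half-period of the transfer ellipse is t = π√(a_t³/μ) = 12298 s.
Target angular speed ω₂ = √(μ/r₂³) = 1.3475×10^-4 rad/s.
Angle swept by the target during transfer: ω₂·t = 1.6572 rad = 94.951°.
The satellite traverses 180° on the transfer ellipse, so the target must lead by 180° − 94.951° = 85.0°.

φ = 85.0°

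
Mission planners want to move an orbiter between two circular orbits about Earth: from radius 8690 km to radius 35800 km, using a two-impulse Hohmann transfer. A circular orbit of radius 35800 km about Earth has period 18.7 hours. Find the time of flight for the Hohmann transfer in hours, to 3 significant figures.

From Kepler's third law T² = 4π²r³/μ at r = 35800 km, T = 18.7 hours = 18.7 × 3600 s = 67320 s: μ = 4π²r³/T² = 3.99688×10^5 km³/s².
The Hohmann ellipse has a_t = (r₁ + r₂)/2 = 22245 km.
By Kepler's third law the transfer-orbit period is T = 2π√(a_t³/μ), so t = T/2 = 16490 s.
Converting: 16490 s ÷ 3600 s/hour = 4.58 hours.

t = 4.58 hours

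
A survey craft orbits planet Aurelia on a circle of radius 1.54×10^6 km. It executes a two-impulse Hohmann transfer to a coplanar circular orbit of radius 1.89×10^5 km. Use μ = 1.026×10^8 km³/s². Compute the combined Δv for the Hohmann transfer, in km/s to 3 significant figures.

Δv = 12.1 km/s

Transfer-ellipse semi-major axis a_t = (r₁ + r₂)/2 = (1.540×10^6 + 1.890×10^5)/2 = 8.645×10^5 km.
Circular speed at r₁: v₁ = √(μ/r₁) = √(1.026×10^8/1.540×10^6) = 8.162 km/s.
Transfer-orbit speed at r₁ (vis-viva equation): v_a = √[μ(2/r₁ − 1/a_t)] = 3.816 km/s.
First burn Δv₁ = |v_a − v₁| = 4.346 km/s.
Circular speed at r₂: v₂ = √(μ/r₂) = 23.299 km/s.
Transfer-orbit speed at r₂: v_p = √[μ(2/r₂ − 1/a_t)] = 31.097 km/s.
Second burn Δv₂ = |v₂ − v_p| = 7.798 km/s.
Total Δv = Δv₁ + Δv₂ = 12.14 km/s.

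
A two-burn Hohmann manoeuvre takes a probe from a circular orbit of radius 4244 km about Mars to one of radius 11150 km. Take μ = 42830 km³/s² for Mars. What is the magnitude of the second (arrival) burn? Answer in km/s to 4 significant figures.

Semi-major axis of the transfer orbit: a_t = (4244 + 11150)/2 = 7697 km.
On the circular orbit at r = 11150 km, v_c = √(μ/r) = 1.9599 km/s.
Vis-viva on the transfer ellipse at r = 11150 km gives v_t = √[μ(2/r − 1/a_t)] = 1.4553 km/s.
Δv₂ = |v_t − v_c| = |1.4553 − 1.9599| = 0.5046 km/s.

Δv₂ = 0.5046 km/s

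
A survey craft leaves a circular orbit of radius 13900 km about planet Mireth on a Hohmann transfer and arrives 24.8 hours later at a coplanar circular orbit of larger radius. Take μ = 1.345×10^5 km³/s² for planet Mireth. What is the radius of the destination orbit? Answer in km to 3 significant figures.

r₂ = 81500 km

Transfer time t = 24.8 hours = 89280 s, and t = π√(a_t³/μ).
So a_t = (μ t²/π²)^(1/3) = (1.345×10^5 × (89280)² / π²)^(1/3) = 47714 km.
Since a_t = (r₁ + r₂)/2, r₂ = 2a_t − r₁ = 2×47714 − 13900 = 81528 km.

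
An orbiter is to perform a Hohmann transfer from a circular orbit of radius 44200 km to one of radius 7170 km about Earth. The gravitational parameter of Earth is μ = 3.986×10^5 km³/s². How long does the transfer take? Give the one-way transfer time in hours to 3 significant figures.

Transfer-ellipse semi-major axis a_t = (r₁ + r₂)/2 = (44200 + 7170)/2 = 25685 km.
By Kepler's third law the transfer-orbit period is T = 2π√(a_t³/μ), so t = T/2 = 20480 s.
Converting: 20480 s ÷ 3600 s/hour = 5.69 hours.

t = 5.69 hours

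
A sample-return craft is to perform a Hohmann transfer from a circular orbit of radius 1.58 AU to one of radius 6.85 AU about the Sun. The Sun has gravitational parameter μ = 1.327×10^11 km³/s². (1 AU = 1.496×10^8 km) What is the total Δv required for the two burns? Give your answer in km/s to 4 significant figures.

Δv = 10.92 km/s

In km: r₁ = 1.58 × 1.496×10^8 = 2.36368×10^8 km; r₂ = 6.85 × 1.496×10^8 = 1.02476×10^9 km.
Semi-major axis of the transfer orbit: a_t = (2.36368×10^8 + 1.02476×10^9)/2 = 6.30564×10^8 km.
At r₁ the circular-orbit speed is v₁ = √(μ/r₁) = 23.69415 km/s.
Transfer-orbit speed at r₁ (v² = μ(2/r − 1/a)): v_p = √[μ(2/r₁ − 1/a_t)] = 30.20561 km/s.
First burn Δv₁ = |v_p − v₁| = 6.511 km/s.
At r₂, v₂ = √(μ/r₂) = 11.3795 km/s.
Transfer-orbit speed at r₂: v_a = √[μ(2/r₂ − 1/a_t)] = 6.96713 km/s.
Second burn Δv₂ = |v₂ − v_a| = 4.412 km/s.
Total Δv = Δv₁ + Δv₂ = 10.92 km/s.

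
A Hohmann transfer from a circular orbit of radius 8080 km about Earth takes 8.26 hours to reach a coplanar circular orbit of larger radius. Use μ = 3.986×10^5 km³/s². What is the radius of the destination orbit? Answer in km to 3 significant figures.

Transfer time t = 8.26 hours = 29736 s, and t = π√(a_t³/μ).
So a_t = (μ t²/π²)^(1/3) = (3.986×10^5 × (29736)² / π²)^(1/3) = 32931 km.
Since a_t = (r₁ + r₂)/2, r₂ = 2a_t − r₁ = 2×32931 − 8080 = 57782 km.

r₂ = 57800 km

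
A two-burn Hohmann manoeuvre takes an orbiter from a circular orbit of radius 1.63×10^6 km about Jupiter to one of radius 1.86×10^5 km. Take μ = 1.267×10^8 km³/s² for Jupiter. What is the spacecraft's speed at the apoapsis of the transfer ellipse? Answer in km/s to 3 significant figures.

v = 3.99 km/s

Semi-major axis of the transfer orbit: a_t = (1.630×10^6 + 1.860×10^5)/2 = 9.080×10^5 km.
The apoapsis of the transfer ellipse is at r = 1.630×10^6 km.
From the vis-viva equation, v = √[μ(2/r − 1/a_t)] = 3.990 km/s.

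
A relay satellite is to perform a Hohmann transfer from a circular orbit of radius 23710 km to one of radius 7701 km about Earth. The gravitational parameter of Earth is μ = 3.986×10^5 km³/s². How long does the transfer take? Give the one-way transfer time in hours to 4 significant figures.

t = 2.721 hours

Transfer-ellipse semi-major axis a_t = (r₁ + r₂)/2 = (23710 + 7701)/2 = 15705.5 km.
By Kepler's third law the transfer-orbit period is T = 2π√(a_t³/μ), so t = T/2 = 9794 s.
Converting: 9794 s ÷ 3600 s/hour = 2.721 hours.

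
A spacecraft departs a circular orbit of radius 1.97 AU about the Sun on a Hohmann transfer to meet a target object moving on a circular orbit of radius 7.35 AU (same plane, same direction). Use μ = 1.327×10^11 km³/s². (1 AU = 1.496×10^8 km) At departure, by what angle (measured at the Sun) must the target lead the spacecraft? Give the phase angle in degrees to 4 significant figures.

φ = 89.13°

In km: r₁ = 1.97 × 1.496×10^8 = 2.94712×10^8 km; r₂ = 7.35 × 1.496×10^8 = 1.09956×10^9 km.
The Hohmann ellipse has a_t = (r₁ + r₂)/2 = 6.97136×10^8 km.
The half-period of the transfer ellipse is t = π√(a_t³/μ) = 1.587×10^8 s.
The target's mean motion on its circular orbit is ω₂ = √(μ/r₂³) = 9.991×10^-9 rad/s.
Angle swept by the target during transfer: ω₂·t = 1.586 rad = 90.87°.
The spacecraft traverses 180° on the transfer ellipse, so the target must lead by 180° − 90.87° = 89.13°.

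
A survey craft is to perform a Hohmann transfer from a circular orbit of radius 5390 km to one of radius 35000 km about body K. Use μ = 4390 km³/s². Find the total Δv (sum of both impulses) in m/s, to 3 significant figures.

Semi-major axis of the transfer orbit: a_t = (5390 + 35000)/2 = 20195 km.
Circular speed at r₁: v₁ = √(μ/r₁) = √(4390/5390) = 0.90248 km/s.
Transfer-orbit speed at r₁ (v² = μ(2/r − 1/a)): v_p = √[μ(2/r₁ − 1/a_t)] = 1.1881 km/s.
First burn Δv₁ = |v_p − v₁| = 0.2856 km/s.
At r₂, v₂ = √(μ/r₂) = 0.3542 km/s.
Transfer-orbit speed at r₂: v_a = √[μ(2/r₂ − 1/a_t)] = 0.1830 km/s.
Second burn Δv₂ = |v₂ − v_a| = 0.1712 km/s.
Total Δv = Δv₁ + Δv₂ = 0.4568 km/s.

Δv = 457 m/s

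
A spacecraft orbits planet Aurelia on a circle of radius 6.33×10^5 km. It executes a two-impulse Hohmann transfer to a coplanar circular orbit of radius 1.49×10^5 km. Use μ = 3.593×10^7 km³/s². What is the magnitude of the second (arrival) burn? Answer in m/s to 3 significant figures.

Δv₂ = 4230 m/s

Transfer-ellipse semi-major axis a_t = (r₁ + r₂)/2 = (6.330×10^5 + 1.490×10^5)/2 = 3.910×10^5 km.
Circular speed at r = 1.490×10^5 km: v_c = √(μ/r) = 15.53 km/s.
Transfer-orbit speed at the same r (vis-viva, a = a_t): v_t = √[μ(2/r − 1/a_t)] = 19.76 km/s.
Δv₂ = |v_t − v_c| = |19.76 − 15.53| = 4.230 km/s.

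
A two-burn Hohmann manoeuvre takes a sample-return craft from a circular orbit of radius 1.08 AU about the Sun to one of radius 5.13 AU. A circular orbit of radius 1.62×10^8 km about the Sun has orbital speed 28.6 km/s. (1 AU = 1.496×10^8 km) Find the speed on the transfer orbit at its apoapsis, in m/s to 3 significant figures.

v = 7750 m/s

From the circular-orbit relation v² = μ/r at r = 1.62×10^8 km: μ = v²r = (28.6)² × 1.62×10^8 = 1.32510×10^11 km³/s².
In km: r₁ = 1.08 × 1.496×10^8 = 1.61568×10^8 km; r₂ = 5.13 × 1.496×10^8 = 7.67448×10^8 km.
Semi-major axis of the transfer orbit: a_t = (1.61568×10^8 + 7.67448×10^8)/2 = 4.64508×10^8 km.
At apoapsis, r = 7.67448×10^8 km.
Applying v² = μ(2/r − 1/a_t): v = 7.750 km/s.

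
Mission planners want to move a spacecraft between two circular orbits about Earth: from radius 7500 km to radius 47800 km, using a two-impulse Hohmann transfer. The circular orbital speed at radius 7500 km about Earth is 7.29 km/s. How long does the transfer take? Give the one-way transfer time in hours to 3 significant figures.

t = 6.36 hours

From the circular-orbit relation v² = μ/r at r = 7500 km: μ = v²r = (7.29)² × 7500 = 3.98581×10^5 km³/s².
Semi-major axis of the transfer orbit: a_t = (7500 + 47800)/2 = 27650 km.
Half the transfer-orbit period gives t = π√(a_t³/μ) = 22880 s.
Converting: 22880 s ÷ 3600 s/hour = 6.36 hours.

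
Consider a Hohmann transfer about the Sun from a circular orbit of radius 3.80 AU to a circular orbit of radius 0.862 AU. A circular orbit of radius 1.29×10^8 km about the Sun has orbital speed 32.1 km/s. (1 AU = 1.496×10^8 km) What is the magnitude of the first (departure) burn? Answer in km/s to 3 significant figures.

Δv₁ = 5.99 km/s

From the circular-orbit relation v² = μ/r at r = 1.29×10^8 km: μ = v²r = (32.1)² × 1.29×10^8 = 1.32923×10^11 km³/s².
In km: r₁ = 3.80 × 1.496×10^8 = 5.6848×10^8 km; r₂ = 0.862 × 1.496×10^8 = 1.289552×10^8 km.
The Hohmann ellipse has a_t = (r₁ + r₂)/2 = 3.487176×10^8 km.
On the circular orbit at r = 5.6848×10^8 km, v_c = √(μ/r) = 15.291 km/s.
Transfer-orbit speed at the same r (vis-viva, a = a_t): v_t = √[μ(2/r − 1/a_t)] = 9.2988 km/s.
Δv₁ = |v_t − v_c| = |9.2988 − 15.291| = 5.992 km/s.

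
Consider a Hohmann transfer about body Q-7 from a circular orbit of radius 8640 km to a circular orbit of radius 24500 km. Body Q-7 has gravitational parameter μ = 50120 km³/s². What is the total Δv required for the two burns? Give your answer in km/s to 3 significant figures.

Δv = 0.918 km/s

Transfer-ellipse semi-major axis a_t = (r₁ + r₂)/2 = (8640 + 24500)/2 = 16570 km.
At r₁ the circular-orbit speed is v₁ = √(μ/r₁) = 2.40851 km/s.
Transfer-orbit speed at r₁ (vis-viva equation): v_p = √[μ(2/r₁ − 1/a_t)] = 2.92867 km/s.
First burn Δv₁ = |v_p − v₁| = 0.52016 km/s.
Circular speed at r₂: v₂ = √(μ/r₂) = 1.43028 km/s.
Transfer-orbit speed at r₂: v_a = √[μ(2/r₂ − 1/a_t)] = 1.03280 km/s.
Second burn Δv₂ = |v₂ − v_a| = 0.39748 km/s.
Total Δv = Δv₁ + Δv₂ = 0.9176 km/s.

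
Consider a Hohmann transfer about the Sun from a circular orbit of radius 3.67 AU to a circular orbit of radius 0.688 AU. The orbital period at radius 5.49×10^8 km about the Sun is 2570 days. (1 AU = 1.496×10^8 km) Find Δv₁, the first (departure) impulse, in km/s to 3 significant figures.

Δv₁ = 6.81 km/s

From Kepler's third law T² = 4π²r³/μ at r = 5.49×10^8 km, T = 2570 days = 2570 × 86400 s = 2.22048×10^8 s: μ = 4π²r³/T² = 1.32490×10^11 km³/s².
In km: r₁ = 3.67 × 1.496×10^8 = 5.49032×10^8 km; r₂ = 0.688 × 1.496×10^8 = 1.029248×10^8 km.
The Hohmann ellipse has a_t = (r₁ + r₂)/2 = 3.259784×10^8 km.
Circular speed at r = 5.49032×10^8 km: v_c = √(μ/r) = 15.534 km/s.
Vis-viva on the transfer ellipse at r = 5.49032×10^8 km gives v_t = √[μ(2/r − 1/a_t)] = 8.7289 km/s.
Δv₁ = |v_t − v_c| = |8.7289 − 15.534| = 6.805 km/s.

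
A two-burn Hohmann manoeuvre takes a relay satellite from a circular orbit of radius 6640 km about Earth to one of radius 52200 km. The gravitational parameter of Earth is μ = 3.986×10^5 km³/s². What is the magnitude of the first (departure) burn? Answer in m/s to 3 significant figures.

Transfer-ellipse semi-major axis a_t = (r₁ + r₂)/2 = (6640 + 52200)/2 = 29420 km.
Circular speed at r = 6640 km: v_c = √(μ/r) = 7.747911 km/s.
Vis-viva on the transfer ellipse at r = 6640 km gives v_t = √[μ(2/r − 1/a_t)] = 10.32045 km/s.
Δv₁ = |v_t − v_c| = |10.32045 − 7.747911| = 2.573 km/s.

Δv₁ = 2570 m/s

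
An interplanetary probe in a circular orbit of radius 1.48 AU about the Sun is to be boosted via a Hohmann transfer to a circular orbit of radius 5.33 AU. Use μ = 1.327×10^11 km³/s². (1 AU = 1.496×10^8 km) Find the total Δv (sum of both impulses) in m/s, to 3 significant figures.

In km: r₁ = 1.48 × 1.496×10^8 = 2.21408×10^8 km; r₂ = 5.33 × 1.496×10^8 = 7.97368×10^8 km.
Transfer-ellipse semi-major axis a_t = (r₁ + r₂)/2 = (2.21408×10^8 + 7.97368×10^8)/2 = 5.09388×10^8 km.
At r₁ the circular-orbit speed is v₁ = √(μ/r₁) = 24.482 km/s.
On the transfer ellipse at r₁, v² = μ(2/r − 1/a) gives v_p = √[μ(2/r₁ − 1/a_t)] = 30.630 km/s.
First burn Δv₁ = |v_p − v₁| = 6.148 km/s.
At r₂, v₂ = √(μ/r₂) = 12.90 km/s.
Transfer-orbit speed at r₂: v_a = √[μ(2/r₂ − 1/a_t)] = 8.505 km/s.
Second burn Δv₂ = |v₂ − v_a| = 4.395 km/s.
Total Δv = Δv₁ + Δv₂ = 10.54 km/s.

Δv = 10500 m/s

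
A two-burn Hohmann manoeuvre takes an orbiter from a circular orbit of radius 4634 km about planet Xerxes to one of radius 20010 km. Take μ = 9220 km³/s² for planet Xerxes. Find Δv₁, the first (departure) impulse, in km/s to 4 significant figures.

Δv₁ = 0.3870 km/s

The Hohmann ellipse has a_t = (r₁ + r₂)/2 = 12322 km.
Circular speed at r = 4634 km: v_c = √(μ/r) = 1.411 km/s.
Transfer-orbit speed at the same r (vis-viva, a = a_t): v_t = √[μ(2/r − 1/a_t)] = 1.798 km/s.
Δv₁ = |v_t − v_c| = |1.798 − 1.411| = 0.3870 km/s.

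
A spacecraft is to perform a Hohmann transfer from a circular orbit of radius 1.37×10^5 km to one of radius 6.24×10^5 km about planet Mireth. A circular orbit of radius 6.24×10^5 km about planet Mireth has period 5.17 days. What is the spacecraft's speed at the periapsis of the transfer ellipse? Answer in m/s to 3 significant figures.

v = 24000 m/s

From Kepler's third law T² = 4π²r³/μ at r = 6.24×10^5 km, T = 5.17 days = 5.17 × 86400 s = 4.46688×10^5 s: μ = 4π²r³/T² = 4.80734×10^7 km³/s².
Semi-major axis of the transfer orbit: a_t = (1.370×10^5 + 6.240×10^5)/2 = 3.805×10^5 km.
The periapsis of the transfer ellipse is at r = 1.370×10^5 km.
Vis-viva: v = √[μ(2/r − 1/a_t)] = √[4.80734×10^7 × (2/1.370×10^5 − 1/3.805×10^5)] = 23.99 km/s.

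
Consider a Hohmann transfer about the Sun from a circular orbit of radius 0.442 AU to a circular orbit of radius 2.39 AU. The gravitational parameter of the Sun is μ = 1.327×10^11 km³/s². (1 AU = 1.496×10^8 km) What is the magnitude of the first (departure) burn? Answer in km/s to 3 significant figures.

In km: r₁ = 0.442 × 1.496×10^8 = 6.61232×10^7 km; r₂ = 2.39 × 1.496×10^8 = 3.57544×10^8 km.
The Hohmann ellipse has a_t = (r₁ + r₂)/2 = 2.118336×10^8 km.
On the circular orbit at r = 6.61232×10^7 km, v_c = √(μ/r) = 44.80 km/s.
Transfer-orbit speed at the same r (vis-viva, a = a_t): v_t = √[μ(2/r − 1/a_t)] = 58.20 km/s.
Δv₁ = |v_t − v_c| = |58.20 − 44.80| = 13.40 km/s.

Δv₁ = 13.4 km/s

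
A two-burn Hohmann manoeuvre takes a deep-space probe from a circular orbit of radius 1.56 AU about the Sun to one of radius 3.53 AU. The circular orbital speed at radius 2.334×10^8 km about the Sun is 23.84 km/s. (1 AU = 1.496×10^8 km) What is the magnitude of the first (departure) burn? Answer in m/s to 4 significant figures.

Δv₁ = 4237 m/s

From the circular-orbit relation v² = μ/r at r = 2.334×10^8 km: μ = v²r = (23.84)² × 2.334×10^8 = 1.32652×10^11 km³/s².
In km: r₁ = 1.56 × 1.496×10^8 = 2.33376×10^8 km; r₂ = 3.53 × 1.496×10^8 = 5.28088×10^8 km.
Semi-major axis of the transfer orbit: a_t = (2.33376×10^8 + 5.28088×10^8)/2 = 3.80732×10^8 km.
Circular speed at r = 2.33376×10^8 km: v_c = √(μ/r) = 23.841 km/s.
Vis-viva on the transfer ellipse at r = 2.33376×10^8 km gives v_t = √[μ(2/r − 1/a_t)] = 28.078 km/s.
Δv₁ = |v_t − v_c| = |28.078 − 23.841| = 4.237 km/s.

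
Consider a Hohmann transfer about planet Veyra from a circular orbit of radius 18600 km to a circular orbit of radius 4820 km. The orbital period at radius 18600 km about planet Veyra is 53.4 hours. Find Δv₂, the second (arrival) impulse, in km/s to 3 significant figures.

Δv₂ = 0.311 km/s

From Kepler's third law T² = 4π²r³/μ at r = 18600 km, T = 53.4 hours = 53.4 × 3600 s = 1.9224×10^5 s: μ = 4π²r³/T² = 6874.02 km³/s².
Transfer-ellipse semi-major axis a_t = (r₁ + r₂)/2 = (18600 + 4820)/2 = 11710 km.
Circular speed at r = 4820 km: v_c = √(μ/r) = 1.1942 km/s.
Transfer-orbit speed at the same r (vis-viva, a = a_t): v_t = √[μ(2/r − 1/a_t)] = 1.5051 km/s.
Δv₂ = |v_t − v_c| = |1.5051 − 1.1942| = 0.3109 km/s.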